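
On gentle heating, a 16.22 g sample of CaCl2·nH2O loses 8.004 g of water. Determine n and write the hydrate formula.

CaCl2·6H2O

Mass of anhydrous CaCl2 = 16.22 − 8.004 = 8.216 g
mol H2O = 8.004 / 18.02 = 0.4442
Molar mass of CaCl2 = 110.98 g/mol → mol CaCl2 = 8.216 / 110.98 = 0.07403
n = 0.4442 / 0.07403 = 6.00 ≈ 6 → CaCl2·6H2O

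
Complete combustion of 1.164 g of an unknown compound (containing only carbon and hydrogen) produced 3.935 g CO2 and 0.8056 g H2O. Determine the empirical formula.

mol C = 3.935 / 44.01 = 0.08941; mass C = 0.08941 × 12.01 = 1.074 g
mol H = 2 × (0.8056 / 18.02) = 0.08941; mass H = 0.08941 × 1.008 = 0.09013 g
Smallest is C at 0.08941 mol; normalising gives C 1.000, H 1.000
Ratio ≈ 1:1, so the empirical formula is CH

CH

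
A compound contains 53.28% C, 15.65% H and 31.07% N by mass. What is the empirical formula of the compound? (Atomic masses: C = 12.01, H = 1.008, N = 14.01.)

C2H7N

Assume 100 g: 53.28 g C, 15.65 g H, 31.07 g N.
Moles — C: 53.28 / 12.01 = 4.436 mol; H: 15.65 / 1.008 = 15.53 mol; N: 31.07 / 14.01 = 2.218 mol
Smallest is N at 2.218 mol; normalising gives C 2.000, H 7.001, N 1.000
≈ 2:7:1 → C2H7N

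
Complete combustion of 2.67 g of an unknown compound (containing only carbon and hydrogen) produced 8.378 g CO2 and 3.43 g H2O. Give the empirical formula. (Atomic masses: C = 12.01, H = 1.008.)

CH2

mol C = 8.378 / 44.01 = 0.1904; mass C = 0.1904 × 12.01 = 2.286 g
mol H = 2 × (3.43 / 18.02) = 0.3807; mass H = 0.3807 × 1.008 = 0.3837 g
Ratios (÷ 0.1904): C 1.000, H 2.000
≈ 1:2 → CH2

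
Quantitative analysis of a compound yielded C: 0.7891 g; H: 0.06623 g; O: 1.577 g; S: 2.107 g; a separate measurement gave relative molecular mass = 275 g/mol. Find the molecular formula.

Moles — C: 0.7891 / 12.01 = 0.0657 mol; H: 0.06623 / 1.008 = 0.0657 mol; O: 1.577 / 16.00 = 0.09856 mol; S: 2.107 / 32.07 = 0.0657 mol
Ratios (÷ 0.0657): C 1.000, H 1.000, O 1.500, S 1.000
×2: C 2.00, H 2.00, O 3.00, S 2.00 → C2H2O3S2
Empirical-formula mass = 138.18 g/mol
n = 275 / 138.18 = 1.99 ≈ 2
Molecular formula = (C2H2O3S2)×2 = C4H4O6S4

C4H4O6S4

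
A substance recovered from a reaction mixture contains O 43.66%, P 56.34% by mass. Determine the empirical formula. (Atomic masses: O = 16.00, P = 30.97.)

O3P2

Assume 100 g: 43.66 g O, 56.34 g P.
Moles — O: 43.66 / 16.00 = 2.729 mol; P: 56.34 / 30.97 = 1.819 mol
Ratios (÷ 1.819): O 1.500, P 1.000
Multiply by 2: O 3.00, P 2.00 → O3P2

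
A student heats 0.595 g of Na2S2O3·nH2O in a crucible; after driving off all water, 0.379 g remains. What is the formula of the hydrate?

Na2S2O3·5H2O

Mass of water lost = 0.595 − 0.379 = 0.216 g → 0.216 / 18.02 = 0.01199 mol H2O
Molar mass of Na2S2O3 = 158.12 g/mol → mol Na2S2O3 = 0.379 / 158.12 = 0.002397
n = 0.01199 / 0.002397 = 5.00 ≈ 5 → Na2S2O3·5H2O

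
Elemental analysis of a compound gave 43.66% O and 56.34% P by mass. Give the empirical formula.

O3P2

Assume 100 g: 43.66 g O, 56.34 g P.
O: 43.66 g ÷ 16.00 g/mol = 2.729 mol
P: 56.34 g ÷ 30.97 g/mol = 1.819 mol
Divide by the smallest (1.819 mol P): O 1.500, P 1.000
×2: O 3.00, P 2.00 → O3P2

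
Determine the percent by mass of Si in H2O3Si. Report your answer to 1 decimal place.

36.0%

Molar mass = 2(1.008) + 3(16.00) + 1(28.09) = 78.106 g/mol
Mass of Si per mole = 1 × 28.09 = 28.090 g
% Si = 28.090 / 78.106 × 100 = 36.0%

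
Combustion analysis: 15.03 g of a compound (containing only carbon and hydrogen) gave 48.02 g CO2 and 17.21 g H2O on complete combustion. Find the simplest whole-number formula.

mol C = 48.02 / 44.01 = 1.091; mass C = 1.091 × 12.01 = 13.10 g
mol H = 2 × (17.21 / 18.02) = 1.910; mass H = 1.910 × 1.008 = 1.925 g
Smallest is C at 1.091 mol; normalising gives C 1.000, H 1.751
Multiply by 4: C 4.00, H 7.00 → C4H7

C4H7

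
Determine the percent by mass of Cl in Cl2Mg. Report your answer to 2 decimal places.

Molar mass = 2(35.45) + 1(24.31) = 95.210 g/mol
Mass of Cl per mole = 2 × 35.45 = 70.900 g
% Cl = 70.900 / 95.210 × 100 = 74.47%

74.47%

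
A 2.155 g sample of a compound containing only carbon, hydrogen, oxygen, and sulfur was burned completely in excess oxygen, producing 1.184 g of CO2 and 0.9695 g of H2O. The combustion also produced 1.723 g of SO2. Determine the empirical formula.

mol C = 1.184 / 44.01 = 0.02690; mass C = 0.02690 × 12.01 = 0.3231 g
mol H = 2 × (0.9695 / 18.02) = 0.1076; mass H = 0.1076 × 1.008 = 0.1085 g
mol S = 1.723 / 64.07 = 0.02689; mass S = 0.8624 g
mass O = 2.155 − (1.294) = 0.8610 g → mol O = 0.05381
Smallest is S at 0.02689 mol; normalising gives C 1.000, H 4.001, O 2.001, S 1.000
≈ 1:4:2:1 → CH4O2S

CH4O2S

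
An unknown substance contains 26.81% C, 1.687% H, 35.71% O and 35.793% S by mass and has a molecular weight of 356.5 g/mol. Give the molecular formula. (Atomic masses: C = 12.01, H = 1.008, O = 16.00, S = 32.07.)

Assume 100 g: 26.81 g C, 1.687 g H, 35.71 g O, 35.793 g S.
n(C) = 26.81/12.01 = 2.232, n(H) = 1.687/1.008 = 1.674, n(O) = 35.71/16.00 = 2.232, n(S) = 35.793/32.07 = 1.116
Ratios (÷ 1.116): C 2.000, H 1.500, O 2.000, S 1.000
Scaling by 2: C 4.00, H 3.00, O 4.00, S 2.00 → C4H3O4S2
Empirical-formula mass = 179.20 g/mol
n = 356.5 / 179.20 = 1.99 ≈ 2
Molecular formula = (C4H3O4S2)×2 = C8H6O8S4

C8H6O8S4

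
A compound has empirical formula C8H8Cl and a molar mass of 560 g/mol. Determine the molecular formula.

Empirical-formula mass = 139.59 g/mol
n = 560 / 139.59 = 4.01 ≈ 4
Molecular formula = (C8H8Cl)4 = C32H32Cl4

C32H32Cl4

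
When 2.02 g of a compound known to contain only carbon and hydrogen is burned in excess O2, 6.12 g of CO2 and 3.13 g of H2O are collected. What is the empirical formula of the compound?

mol C = 6.12 / 44.01 = 0.1391; mass C = 0.1391 × 12.01 = 1.670 g
mol H = 2 × (3.13 / 18.02) = 0.3474; mass H = 0.3474 × 1.008 = 0.3502 g
Divide by the smallest (0.1391 mol C): C 1.000, H 2.498
Scaling by 2: C 2.00, H 5.00 → C2H5

C2H5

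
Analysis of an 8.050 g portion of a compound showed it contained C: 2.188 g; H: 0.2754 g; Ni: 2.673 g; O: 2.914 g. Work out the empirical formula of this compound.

C4H6NiO4

C: 2.188 g ÷ 12.01 g/mol = 0.1822 mol
H: 0.2754 g ÷ 1.008 g/mol = 0.2732 mol
Ni: 2.673 g ÷ 58.69 g/mol = 0.04554 mol
O: 2.914 g ÷ 16.00 g/mol = 0.1821 mol
Smallest is Ni at 0.04554 mol; normalising gives C 4.000, H 5.999, Ni 1.000, O 3.999
Ratio ≈ 4:6:1:4, so the empirical formula is C4H6NiO4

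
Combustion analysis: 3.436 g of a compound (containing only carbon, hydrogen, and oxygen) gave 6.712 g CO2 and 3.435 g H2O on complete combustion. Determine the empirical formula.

C2H5O

mol C = 6.712 / 44.01 = 0.1525; mass C = 0.1525 × 12.01 = 1.832 g
mol H = 2 × (3.435 / 18.02) = 0.3812; mass H = 0.3812 × 1.008 = 0.3843 g
mass O = 3.436 − (2.216) = 1.220 g → mol O = 0.07625
Divide by the smallest (0.07625 mol O): C 2.000, H 5.000, O 1.000
Ratio ≈ 2:5:1, so the empirical formula is C2H5O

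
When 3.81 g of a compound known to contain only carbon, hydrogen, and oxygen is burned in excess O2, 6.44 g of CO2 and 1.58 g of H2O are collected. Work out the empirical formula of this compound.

mol C = 6.44 / 44.01 = 0.1463; mass C = 0.1463 × 12.01 = 1.757 g
mol H = 2 × (1.58 / 18.02) = 0.1754; mass H = 0.1754 × 1.008 = 0.1768 g
mass O = 3.81 − (1.934) = 1.876 g → mol O = 0.1172
Ratios (÷ 0.1172): C 1.248, H 1.496, O 1.000
Scaling by 4: C 4.99, H 5.98, O 4.00 → C5H6O4

C5H6O4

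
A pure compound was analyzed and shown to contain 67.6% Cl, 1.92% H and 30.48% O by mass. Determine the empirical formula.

ClHO

Assume 100 g: 67.6 g Cl, 1.92 g H, 30.48 g O.
Moles — Cl: 67.6 / 35.45 = 1.907 mol; H: 1.92 / 1.008 = 1.905 mol; O: 30.48 / 16.00 = 1.905 mol
Ratios (÷ 1.905): Cl 1.001, H 1.000, O 1.000
Ratio ≈ 1:1:1, so the empirical formula is ClHO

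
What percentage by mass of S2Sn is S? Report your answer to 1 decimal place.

Molar mass = 2(32.07) + 1(118.71) = 182.850 g/mol
Mass of S per mole = 2 × 32.07 = 64.140 g
% S = 64.140 / 182.850 × 100 = 35.1%

35.1%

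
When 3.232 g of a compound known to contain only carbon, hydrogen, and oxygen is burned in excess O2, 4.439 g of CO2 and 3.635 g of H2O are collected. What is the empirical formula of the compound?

CH4O

mol C = 4.439 / 44.01 = 0.1009; mass C = 0.1009 × 12.01 = 1.211 g
mol H = 2 × (3.635 / 18.02) = 0.4034; mass H = 0.4034 × 1.008 = 0.4067 g
mass O = 3.232 − (1.618) = 1.614 g → mol O = 0.1009
Divide by the smallest (0.1009 mol C): C 1.000, H 4.000, O 1.000
→ CH4O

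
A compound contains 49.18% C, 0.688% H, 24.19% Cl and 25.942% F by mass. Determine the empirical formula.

C6HClF2

Assume 100 g: 49.18 g C, 0.688 g H, 24.19 g Cl, 25.942 g F.
C: 49.18 g ÷ 12.01 g/mol = 4.095 mol
H: 0.688 g ÷ 1.008 g/mol = 0.6825 mol
Cl: 24.19 g ÷ 35.45 g/mol = 0.6824 mol
F: 25.942 g ÷ 19.00 g/mol = 1.365 mol
Divide by the smallest (0.6824 mol Cl): C 6.001, H 1.000, Cl 1.000, F 2.001
≈ 6:1:1:2 → C6HClF2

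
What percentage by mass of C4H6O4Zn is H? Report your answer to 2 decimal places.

Molar mass = 4(12.01) + 6(1.008) + 4(16.00) + 1(65.38) = 183.468 g/mol
Mass of H per mole = 6 × 1.008 = 6.048 g
% H = 6.048 / 183.468 × 100 = 3.30%

3.30%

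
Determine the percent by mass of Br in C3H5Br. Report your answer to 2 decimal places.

66.05%

Molar mass = 3(12.01) + 5(1.008) + 1(79.90) = 120.970 g/mol
Mass of Br per mole = 1 × 79.90 = 79.900 g
% Br = 79.900 / 120.970 × 100 = 66.05%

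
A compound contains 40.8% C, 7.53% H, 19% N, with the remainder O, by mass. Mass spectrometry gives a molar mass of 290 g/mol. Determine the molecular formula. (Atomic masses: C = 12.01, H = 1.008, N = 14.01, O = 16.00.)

Assume 100 g: 40.8 g C, 7.53 g H, 19 g N, 32.67 g O.
C: 40.8 g ÷ 12.01 g/mol = 3.397 mol
H: 7.53 g ÷ 1.008 g/mol = 7.47 mol
N: 19 g ÷ 14.01 g/mol = 1.356 mol
O: 32.67 g ÷ 16.00 g/mol = 2.042 mol
Smallest is N at 1.356 mol; normalising gives C 2.505, H 5.508, N 1.000, O 1.506
Scaling by 2: C 5.01, H 11.02, N 2.00, O 3.01 → C5H11N2O3
Empirical-formula mass = 147.16 g/mol
n = 290 / 147.16 = 1.97 ≈ 2
Molecular formula = (C5H11N2O3)×2 = C10H22N4O6

C10H22N4O6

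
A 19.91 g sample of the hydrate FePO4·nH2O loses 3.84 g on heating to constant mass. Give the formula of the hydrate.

Mass of anhydrous FePO4 = 19.91 − 3.84 = 16.07 g
mol H2O = 3.84 / 18.02 = 0.2131
Molar mass of FePO4 = 150.82 g/mol → mol FePO4 = 16.07 / 150.82 = 0.1066
n = 0.2131 / 0.1066 = 2.00 ≈ 2 → FePO4·2H2O

FePO4·2H2O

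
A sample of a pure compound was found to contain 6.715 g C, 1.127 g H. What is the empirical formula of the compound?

Moles — C: 6.715 / 12.01 = 0.5591 mol; H: 1.127 / 1.008 = 1.118 mol
Smallest is C at 0.5591 mol; normalising gives C 1.000, H 2.000
Ratio ≈ 1:2, so the empirical formula is CH2

CH2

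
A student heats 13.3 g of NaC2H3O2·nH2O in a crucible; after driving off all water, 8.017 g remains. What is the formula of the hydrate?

NaC2H3O2·3H2O

Mass of water lost = 13.3 − 8.017 = 5.283 g → 5.283 / 18.02 = 0.2932 mol H2O
Molar mass of NaC2H3O2 = 82.03 g/mol → mol NaC2H3O2 = 8.017 / 82.03 = 0.09773
n = 0.2932 / 0.09773 = 3.00 ≈ 3 → NaC2H3O2·3H2O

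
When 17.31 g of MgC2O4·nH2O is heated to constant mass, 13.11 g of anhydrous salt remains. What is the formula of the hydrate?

Mass of water lost = 17.31 − 13.11 = 4.2 g → 4.2 / 18.02 = 0.2331 mol H2O
Molar mass of MgC2O4 = 112.33 g/mol → mol MgC2O4 = 13.11 / 112.33 = 0.1167
n = 0.2331 / 0.1167 = 2.00 ≈ 2 → MgC2O4·2H2O

MgC2O4·2H2O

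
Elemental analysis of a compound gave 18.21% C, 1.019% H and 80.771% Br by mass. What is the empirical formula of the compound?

C3H2Br2

Assume 100 g: 18.21 g C, 1.019 g H, 80.771 g Br.
Moles — C: 18.21 / 12.01 = 1.516 mol; H: 1.019 / 1.008 = 1.011 mol; Br: 80.771 / 79.90 = 1.011 mol
Divide by the smallest (1.011 mol Br): C 1.500, H 1.000, Br 1.000
Multiply by 2: C 3.00, H 2.00, Br 2.00 → C3H2Br2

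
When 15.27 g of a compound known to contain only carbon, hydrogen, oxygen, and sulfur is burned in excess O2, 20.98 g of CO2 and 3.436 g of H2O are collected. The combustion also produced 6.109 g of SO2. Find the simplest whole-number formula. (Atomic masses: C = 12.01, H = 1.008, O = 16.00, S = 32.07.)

mol C = 20.98 / 44.01 = 0.4767; mass C = 0.4767 × 12.01 = 5.725 g
mol H = 2 × (3.436 / 18.02) = 0.3814; mass H = 0.3814 × 1.008 = 0.3844 g
mol S = 6.109 / 64.07 = 0.09535; mass S = 3.058 g
mass O = 15.27 − (9.168) = 6.102 g → mol O = 0.3814
Smallest is S at 0.09535 mol; normalising gives C 5.000, H 4.000, O 4.000, S 1.000
≈ 5:4:4:1 → C5H4O4S

C5H4O4S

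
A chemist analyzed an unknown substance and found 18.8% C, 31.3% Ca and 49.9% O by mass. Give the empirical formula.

Assume 100 g: 18.8 g C, 31.3 g Ca, 49.9 g O.
n(C) = 18.8/12.01 = 1.565, n(Ca) = 31.3/40.08 = 0.7809, n(O) = 49.9/16.00 = 3.119
Smallest is Ca at 0.7809 mol; normalising gives C 2.004, Ca 1.000, O 3.994
→ C2CaO4

C2CaO4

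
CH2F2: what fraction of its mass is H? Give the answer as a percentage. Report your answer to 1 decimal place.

Molar mass = 1(12.01) + 2(1.008) + 2(19.00) = 52.026 g/mol
Mass of H per mole = 2 × 1.008 = 2.016 g
% H = 2.016 / 52.026 × 100 = 3.9%

3.9%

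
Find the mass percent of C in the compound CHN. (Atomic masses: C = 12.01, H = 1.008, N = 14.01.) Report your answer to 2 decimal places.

Molar mass = 1(12.01) + 1(1.008) + 1(14.01) = 27.028 g/mol
Mass of C per mole = 1 × 12.01 = 12.010 g
% C = 12.010 / 27.028 × 100 = 44.44%

44.44%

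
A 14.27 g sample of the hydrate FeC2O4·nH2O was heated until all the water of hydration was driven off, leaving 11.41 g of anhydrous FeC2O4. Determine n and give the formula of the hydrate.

FeC2O4·2H2O

Mass of water lost = 14.27 − 11.41 = 2.86 g → 2.86 / 18.02 = 0.1587 mol H2O
Molar mass of FeC2O4 = 143.87 g/mol → mol FeC2O4 = 11.41 / 143.87 = 0.07931
n = 0.1587 / 0.07931 = 2.00 ≈ 2 → FeC2O4·2H2O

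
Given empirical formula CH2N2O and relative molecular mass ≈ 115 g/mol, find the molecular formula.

Empirical-formula mass = 58.05 g/mol
n = 115 / 58.05 = 1.98 ≈ 2
Molecular formula = (CH2N2O)2 = C2H4N4O2

C2H4N4O2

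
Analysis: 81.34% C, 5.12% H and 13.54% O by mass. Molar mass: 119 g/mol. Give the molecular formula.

Assume 100 g: 81.34 g C, 5.12 g H, 13.54 g O.
Moles — C: 81.34 / 12.01 = 6.773 mol; H: 5.12 / 1.008 = 5.079 mol; O: 13.54 / 16.00 = 0.8462 mol
Smallest is O at 0.8462 mol; normalising gives C 8.003, H 6.002, O 1.000
Ratio ≈ 8:6:1, so the empirical formula is C8H6O
Empirical-formula mass = 118.13 g/mol
n = 119 / 118.13 = 1.01 ≈ 1
Molecular formula = empirical formula = C8H6O

C8H6O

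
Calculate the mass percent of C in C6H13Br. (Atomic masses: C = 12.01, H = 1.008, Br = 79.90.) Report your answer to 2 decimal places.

Molar mass = 6(12.01) + 13(1.008) + 1(79.90) = 165.064 g/mol
Mass of C per mole = 6 × 12.01 = 72.060 g
% C = 72.060 / 165.064 × 100 = 43.66%

43.66%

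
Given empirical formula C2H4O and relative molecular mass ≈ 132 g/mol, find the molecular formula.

C6H12O3

Empirical-formula mass = 44.05 g/mol
n = 132 / 44.05 = 3.00 ≈ 3
Molecular formula = (C2H4O)3 = C6H12O3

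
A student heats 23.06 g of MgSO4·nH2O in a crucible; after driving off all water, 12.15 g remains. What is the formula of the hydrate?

Mass of water lost = 23.06 − 12.15 = 10.91 g → 10.91 / 18.02 = 0.6054 mol H2O
Molar mass of MgSO4 = 120.38 g/mol → mol MgSO4 = 12.15 / 120.38 = 0.1009
n = 0.6054 / 0.1009 = 6.00 ≈ 6 → MgSO4·6H2O

MgSO4·6H2O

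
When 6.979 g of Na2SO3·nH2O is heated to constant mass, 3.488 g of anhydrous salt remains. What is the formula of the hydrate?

Na2SO3·7H2O

Mass of water lost = 6.979 − 3.488 = 3.491 g → 3.491 / 18.02 = 0.1937 mol H2O
Molar mass of Na2SO3 = 126.05 g/mol → mol Na2SO3 = 3.488 / 126.05 = 0.02767
n = 0.1937 / 0.02767 = 7.00 ≈ 7 → Na2SO3·7H2O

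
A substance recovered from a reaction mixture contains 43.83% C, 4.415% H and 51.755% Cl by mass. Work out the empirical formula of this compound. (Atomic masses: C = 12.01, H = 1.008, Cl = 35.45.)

Assume 100 g: 43.83 g C, 4.415 g H, 51.755 g Cl.
C: 43.83 g ÷ 12.01 g/mol = 3.649 mol
H: 4.415 g ÷ 1.008 g/mol = 4.38 mol
Cl: 51.755 g ÷ 35.45 g/mol = 1.46 mol
Divide by the smallest (1.46 mol Cl): C 2.500, H 3.000, Cl 1.000
×2: C 5.00, H 6.00, Cl 2.00 → C5H6Cl2

C5H6Cl2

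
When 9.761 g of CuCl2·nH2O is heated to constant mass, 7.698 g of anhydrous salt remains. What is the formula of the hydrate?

CuCl2·2H2O

Mass of water lost = 9.761 − 7.698 = 2.063 g → 2.063 / 18.02 = 0.1145 mol H2O
Molar mass of CuCl2 = 134.45 g/mol → mol CuCl2 = 7.698 / 134.45 = 0.05726
n = 0.1145 / 0.05726 = 2.00 ≈ 2 → CuCl2·2H2O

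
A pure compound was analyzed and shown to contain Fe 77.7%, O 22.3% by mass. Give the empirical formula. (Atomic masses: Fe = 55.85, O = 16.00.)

FeO

Assume 100 g: 77.7 g Fe, 22.3 g O.
Moles — Fe: 77.7 / 55.85 = 1.391 mol; O: 22.3 / 16.00 = 1.394 mol
Smallest is Fe at 1.391 mol; normalising gives Fe 1.000, O 1.002
Ratio ≈ 1:1, so the empirical formula is FeO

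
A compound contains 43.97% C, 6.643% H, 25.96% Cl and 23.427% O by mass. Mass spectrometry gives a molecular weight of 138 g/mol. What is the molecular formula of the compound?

C5H9ClO2

Assume 100 g: 43.97 g C, 6.643 g H, 25.96 g Cl, 23.427 g O.
n(C) = 43.97/12.01 = 3.661, n(H) = 6.643/1.008 = 6.59, n(Cl) = 25.96/35.45 = 0.7323, n(O) = 23.427/16.00 = 1.464
Smallest is Cl at 0.7323 mol; normalising gives C 4.999, H 8.999, Cl 1.000, O 1.999
≈ 5:9:1:2 → C5H9ClO2
Empirical-formula mass = 136.57 g/mol
n = 138 / 136.57 = 1.01 ≈ 1
Molecular formula = empirical formula = C5H9ClO2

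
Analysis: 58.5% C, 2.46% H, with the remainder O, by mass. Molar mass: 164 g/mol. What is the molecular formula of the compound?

Assume 100 g: 58.5 g C, 2.46 g H, 39.04 g O.
Moles — C: 58.5 / 12.01 = 4.871 mol; H: 2.46 / 1.008 = 2.44 mol; O: 39.04 / 16.00 = 2.44 mol
Smallest is O at 2.44 mol; normalising gives C 1.996, H 1.000, O 1.000
≈ 2:1:1 → C2HO
Empirical-formula mass = 41.03 g/mol
n = 164 / 41.03 = 4.00 ≈ 4
Molecular formula = (C2HO)×4 = C8H4O4

C8H4O4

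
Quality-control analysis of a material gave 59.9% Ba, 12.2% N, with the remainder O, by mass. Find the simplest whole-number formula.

BaN2O4

Assume 100 g: 59.9 g Ba, 12.2 g N, 27.9 g O.
n(Ba) = 59.9/137.33 = 0.4362, n(N) = 12.2/14.01 = 0.8708, n(O) = 27.9/16.00 = 1.744
Divide by the smallest (0.4362 mol Ba): Ba 1.000, N 1.996, O 3.998
≈ 1:2:4 → BaN2O4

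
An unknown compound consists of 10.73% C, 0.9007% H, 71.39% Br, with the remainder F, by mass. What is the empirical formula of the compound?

Assume 100 g: 10.73 g C, 0.9007 g H, 71.39 g Br, 16.979 g F.
n(C) = 10.73/12.01 = 0.8934, n(H) = 0.9007/1.008 = 0.8936, n(Br) = 71.39/79.90 = 0.8935, n(F) = 16.979/19.00 = 0.8936
Divide by the smallest (0.8934 mol C): C 1.000, H 1.000, Br 1.000, F 1.000
≈ 1:1:1:1 → CHBrF

CHBrF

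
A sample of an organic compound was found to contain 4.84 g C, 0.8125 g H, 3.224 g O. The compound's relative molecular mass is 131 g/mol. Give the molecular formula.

Moles — C: 4.84 / 12.01 = 0.403 mol; H: 0.8125 / 1.008 = 0.8061 mol; O: 3.224 / 16.00 = 0.2015 mol
Ratios (÷ 0.2015): C 2.000, H 4.000, O 1.000
Ratio ≈ 2:4:1, so the empirical formula is C2H4O
Empirical-formula mass = 44.05 g/mol
n = 131 / 44.05 = 2.97 ≈ 3
Molecular formula = (C2H4O)×3 = C6H12O3

C6H12O3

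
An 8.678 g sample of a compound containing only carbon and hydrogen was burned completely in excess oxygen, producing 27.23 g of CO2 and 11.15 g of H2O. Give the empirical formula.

mol C = 27.23 / 44.01 = 0.6187; mass C = 0.6187 × 12.01 = 7.431 g
mol H = 2 × (11.15 / 18.02) = 1.238; mass H = 1.238 × 1.008 = 1.247 g
Smallest is C at 0.6187 mol; normalising gives C 1.000, H 2.000
Ratio ≈ 1:2, so the empirical formula is CH2

CH2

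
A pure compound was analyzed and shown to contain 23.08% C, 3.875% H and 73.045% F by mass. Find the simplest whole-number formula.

Assume 100 g: 23.08 g C, 3.875 g H, 73.045 g F.
Moles — C: 23.08 / 12.01 = 1.922 mol; H: 3.875 / 1.008 = 3.844 mol; F: 73.045 / 19.00 = 3.844 mol
Ratios (÷ 1.922): C 1.000, H 2.000, F 2.001
≈ 1:2:2 → CH2F2

CH2F2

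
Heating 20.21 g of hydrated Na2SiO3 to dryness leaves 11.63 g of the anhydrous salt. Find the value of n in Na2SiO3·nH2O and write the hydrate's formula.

Mass of water lost = 20.21 − 11.63 = 8.58 g → 8.58 / 18.02 = 0.4761 mol H2O
Molar mass of Na2SiO3 = 122.07 g/mol → mol Na2SiO3 = 11.63 / 122.07 = 0.09527
n = 0.4761 / 0.09527 = 5.00 ≈ 5 → Na2SiO3·5H2O

Na2SiO3·5H2O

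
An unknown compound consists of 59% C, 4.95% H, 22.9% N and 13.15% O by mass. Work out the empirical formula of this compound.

Assume 100 g: 59 g C, 4.95 g H, 22.9 g N, 13.15 g O.
C: 59 g ÷ 12.01 g/mol = 4.913 mol
H: 4.95 g ÷ 1.008 g/mol = 4.911 mol
N: 22.9 g ÷ 14.01 g/mol = 1.635 mol
O: 13.15 g ÷ 16.00 g/mol = 0.8219 mol
Divide by the smallest (0.8219 mol O): C 5.977, H 5.975, N 1.989, O 1.000
Ratio ≈ 6:6:2:1, so the empirical formula is C6H6N2O

C6H6N2O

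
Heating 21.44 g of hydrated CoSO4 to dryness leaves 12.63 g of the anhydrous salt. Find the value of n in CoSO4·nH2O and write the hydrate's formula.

Mass of water lost = 21.44 − 12.63 = 8.81 g → 8.81 / 18.02 = 0.4889 mol H2O
Molar mass of CoSO4 = 155.00 g/mol → mol CoSO4 = 12.63 / 155.00 = 0.08148
n = 0.4889 / 0.08148 = 6.00 ≈ 6 → CoSO4·6H2O

CoSO4·6H2O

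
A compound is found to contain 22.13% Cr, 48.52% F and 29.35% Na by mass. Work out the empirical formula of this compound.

Assume 100 g: 22.13 g Cr, 48.52 g F, 29.35 g Na.
Moles — Cr: 22.13 / 52.00 = 0.4256 mol; F: 48.52 / 19.00 = 2.554 mol; Na: 29.35 / 22.99 = 1.277 mol
Smallest is Cr at 0.4256 mol; normalising gives Cr 1.000, F 6.001, Na 3.000
→ CrF6Na3

CrF6Na3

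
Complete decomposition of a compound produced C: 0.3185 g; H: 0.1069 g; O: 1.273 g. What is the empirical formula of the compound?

C: 0.3185 g ÷ 12.01 g/mol = 0.02652 mol
H: 0.1069 g ÷ 1.008 g/mol = 0.1061 mol
O: 1.273 g ÷ 16.00 g/mol = 0.07956 mol
Ratios (÷ 0.02652): C 1.000, H 3.999, O 3.000
Ratio ≈ 1:4:3, so the empirical formula is CH4O3

CH4O3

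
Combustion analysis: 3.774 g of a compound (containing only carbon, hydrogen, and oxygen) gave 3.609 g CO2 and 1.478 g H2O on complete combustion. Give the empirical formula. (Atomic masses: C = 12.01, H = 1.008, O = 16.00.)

CH2O2

mol C = 3.609 / 44.01 = 0.08200; mass C = 0.08200 × 12.01 = 0.9849 g
mol H = 2 × (1.478 / 18.02) = 0.1640; mass H = 0.1640 × 1.008 = 0.1654 g
mass O = 3.774 − (1.150) = 2.624 g → mol O = 0.1640
Ratios (÷ 0.082): C 1.000, H 2.000, O 2.000
→ CH2O2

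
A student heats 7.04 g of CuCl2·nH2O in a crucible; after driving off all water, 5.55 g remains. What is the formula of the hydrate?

Mass of water lost = 7.04 − 5.55 = 1.49 g → 1.49 / 18.02 = 0.08269 mol H2O
Molar mass of CuCl2 = 134.45 g/mol → mol CuCl2 = 5.55 / 134.45 = 0.04128
n = 0.08269 / 0.04128 = 2.00 ≈ 2 → CuCl2·2H2O

CuCl2·2H2O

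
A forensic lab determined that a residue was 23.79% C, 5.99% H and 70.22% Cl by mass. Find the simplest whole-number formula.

Assume 100 g: 23.79 g C, 5.99 g H, 70.22 g Cl.
C: 23.79 g ÷ 12.01 g/mol = 1.981 mol
H: 5.99 g ÷ 1.008 g/mol = 5.942 mol
Cl: 70.22 g ÷ 35.45 g/mol = 1.981 mol
Ratios (÷ 1.981): C 1.000, H 3.000, Cl 1.000
→ CH3Cl

CH3Cl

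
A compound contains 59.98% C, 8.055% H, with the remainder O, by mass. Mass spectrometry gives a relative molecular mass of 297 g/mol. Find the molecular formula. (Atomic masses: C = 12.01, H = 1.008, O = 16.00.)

Assume 100 g: 59.98 g C, 8.055 g H, 31.965 g O.
C: 59.98 g ÷ 12.01 g/mol = 4.994 mol
H: 8.055 g ÷ 1.008 g/mol = 7.991 mol
O: 31.965 g ÷ 16.00 g/mol = 1.998 mol
Ratios (÷ 1.998): C 2.500, H 4.000, O 1.000
Multiply by 2: C 5.00, H 8.00, O 2.00 → C5H8O2
Empirical-formula mass = 100.11 g/mol
n = 297 / 100.11 = 2.97 ≈ 3
Molecular formula = (C5H8O2)×3 = C15H24O6

C15H24O6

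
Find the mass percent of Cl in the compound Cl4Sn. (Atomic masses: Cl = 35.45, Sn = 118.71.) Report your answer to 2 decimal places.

54.43%

Molar mass = 4(35.45) + 1(118.71) = 260.510 g/mol
Mass of Cl per mole = 4 × 35.45 = 141.800 g
% Cl = 141.800 / 260.510 × 100 = 54.43%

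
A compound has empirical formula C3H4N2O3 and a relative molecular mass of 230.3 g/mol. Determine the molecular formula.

C6H8N4O6

Empirical-formula mass = 116.08 g/mol
n = 230.3 / 116.08 = 1.98 ≈ 2
Molecular formula = (C3H4N2O3)2 = C6H8N4O6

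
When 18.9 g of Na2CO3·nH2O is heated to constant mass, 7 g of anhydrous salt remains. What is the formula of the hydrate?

Na2CO3·10H2O

Mass of water lost = 18.9 − 7 = 11.9 g → 11.9 / 18.02 = 0.6604 mol H2O
Molar mass of Na2CO3 = 105.99 g/mol → mol Na2CO3 = 7 / 105.99 = 0.06604
n = 0.6604 / 0.06604 = 10.00 ≈ 10 → Na2CO3·10H2O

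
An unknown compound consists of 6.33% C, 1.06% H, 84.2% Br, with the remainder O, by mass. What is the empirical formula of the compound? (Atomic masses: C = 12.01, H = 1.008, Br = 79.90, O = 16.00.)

CH2Br2O

Assume 100 g: 6.33 g C, 1.06 g H, 84.2 g Br, 8.41 g O.
C: 6.33 g ÷ 12.01 g/mol = 0.5271 mol
H: 1.06 g ÷ 1.008 g/mol = 1.052 mol
Br: 84.2 g ÷ 79.90 g/mol = 1.054 mol
O: 8.41 g ÷ 16.00 g/mol = 0.5256 mol
Smallest is O at 0.5256 mol; normalising gives C 1.003, H 2.001, Br 2.005, O 1.000
Ratio ≈ 1:2:2:1, so the empirical formula is CH2Br2O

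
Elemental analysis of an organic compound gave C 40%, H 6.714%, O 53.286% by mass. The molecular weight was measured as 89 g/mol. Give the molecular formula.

Assume 100 g: 40 g C, 6.714 g H, 53.286 g O.
Moles — C: 40 / 12.01 = 3.331 mol; H: 6.714 / 1.008 = 6.661 mol; O: 53.286 / 16.00 = 3.33 mol
Ratios (÷ 3.33): C 1.000, H 2.000, O 1.000
→ CH2O
Empirical-formula mass = 30.03 g/mol
n = 89 / 30.03 = 2.96 ≈ 3
Molecular formula = (CH2O)×3 = C3H6O3

C3H6O3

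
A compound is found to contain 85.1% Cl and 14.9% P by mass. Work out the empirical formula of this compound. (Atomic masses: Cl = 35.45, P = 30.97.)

Cl5P

Assume 100 g: 85.1 g Cl, 14.9 g P.
Moles — Cl: 85.1 / 35.45 = 2.401 mol; P: 14.9 / 30.97 = 0.4811 mol
Smallest is P at 0.4811 mol; normalising gives Cl 4.990, P 1.000
≈ 5:1 → Cl5P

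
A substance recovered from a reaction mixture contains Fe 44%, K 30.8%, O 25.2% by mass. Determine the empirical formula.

Assume 100 g: 44 g Fe, 30.8 g K, 25.2 g O.
n(Fe) = 44/55.85 = 0.7878, n(K) = 30.8/39.10 = 0.7877, n(O) = 25.2/16.00 = 1.575
Divide by the smallest (0.7877 mol K): Fe 1.000, K 1.000, O 1.999
Ratio ≈ 1:1:2, so the empirical formula is FeKO2

FeKO2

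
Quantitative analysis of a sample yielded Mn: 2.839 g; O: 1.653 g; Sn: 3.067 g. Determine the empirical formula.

Moles — Mn: 2.839 / 54.94 = 0.05167 mol; O: 1.653 / 16.00 = 0.1033 mol; Sn: 3.067 / 118.71 = 0.02584 mol
Divide by the smallest (0.02584 mol Sn): Mn 2.000, O 3.999, Sn 1.000
≈ 2:4:1 → Mn2O4Sn

Mn2O4Sn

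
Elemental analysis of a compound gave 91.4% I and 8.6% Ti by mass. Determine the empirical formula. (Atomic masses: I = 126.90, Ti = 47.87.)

Assume 100 g: 91.4 g I, 8.6 g Ti.
Moles — I: 91.4 / 126.90 = 0.7203 mol; Ti: 8.6 / 47.87 = 0.1797 mol
Ratios (÷ 0.1797): I 4.009, Ti 1.000
Ratio ≈ 4:1, so the empirical formula is I4Ti

I4Ti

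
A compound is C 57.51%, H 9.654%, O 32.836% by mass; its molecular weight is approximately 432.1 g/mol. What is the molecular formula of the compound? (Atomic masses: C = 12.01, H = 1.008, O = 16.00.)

Assume 100 g: 57.51 g C, 9.654 g H, 32.836 g O.
Moles — C: 57.51 / 12.01 = 4.789 mol; H: 9.654 / 1.008 = 9.577 mol; O: 32.836 / 16.00 = 2.052 mol
Ratios (÷ 2.052): C 2.333, H 4.667, O 1.000
Multiply by 3: C 7.00, H 14.00, O 3.00 → C7H14O3
Empirical-formula mass = 146.18 g/mol
n = 432.1 / 146.18 = 2.96 ≈ 3
Molecular formula = (C7H14O3)×3 = C21H42O9

C21H42O9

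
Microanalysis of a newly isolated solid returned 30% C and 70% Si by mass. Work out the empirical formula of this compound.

CSi

Assume 100 g: 30 g C, 70 g Si.
n(C) = 30/12.01 = 2.498, n(Si) = 70/28.09 = 2.492
Ratios (÷ 2.492): C 1.002, Si 1.000
→ CSi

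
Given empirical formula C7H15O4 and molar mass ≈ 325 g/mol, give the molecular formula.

Empirical-formula mass = 163.19 g/mol
n = 325 / 163.19 = 1.99 ≈ 2
Molecular formula = (C7H15O4)2 = C14H30O8

C14H30O8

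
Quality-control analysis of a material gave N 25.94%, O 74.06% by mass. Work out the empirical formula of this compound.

N2O5

Assume 100 g: 25.94 g N, 74.06 g O.
Moles — N: 25.94 / 14.01 = 1.852 mol; O: 74.06 / 16.00 = 4.629 mol
Smallest is N at 1.852 mol; normalising gives N 1.000, O 2.500
Scaling by 2: N 2.00, O 5.00 → N2O5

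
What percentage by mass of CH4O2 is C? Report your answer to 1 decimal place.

Molar mass = 1(12.01) + 4(1.008) + 2(16.00) = 48.042 g/mol
Mass of C per mole = 1 × 12.01 = 12.010 g
% C = 12.010 / 48.042 × 100 = 25.0%

25.0%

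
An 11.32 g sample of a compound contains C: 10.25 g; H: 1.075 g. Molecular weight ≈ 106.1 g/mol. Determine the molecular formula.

C: 10.25 g ÷ 12.01 g/mol = 0.8535 mol
H: 1.075 g ÷ 1.008 g/mol = 1.066 mol
Divide by the smallest (0.8535 mol C): C 1.000, H 1.250
Scaling by 4: C 4.00, H 5.00 → C4H5
Empirical-formula mass = 53.08 g/mol
n = 106.1 / 53.08 = 2.00 ≈ 2
Molecular formula = (C4H5)×2 = C8H10

C8H10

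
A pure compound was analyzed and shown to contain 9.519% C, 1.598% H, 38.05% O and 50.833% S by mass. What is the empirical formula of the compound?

CH2O3S2

Assume 100 g: 9.519 g C, 1.598 g H, 38.05 g O, 50.833 g S.
n(C) = 9.519/12.01 = 0.7926, n(H) = 1.598/1.008 = 1.585, n(O) = 38.05/16.00 = 2.378, n(S) = 50.833/32.07 = 1.585
Ratios (÷ 0.7926): C 1.000, H 2.000, O 3.000, S 2.000
→ CH2O3S2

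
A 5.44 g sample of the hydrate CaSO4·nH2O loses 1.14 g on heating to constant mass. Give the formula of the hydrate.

CaSO4·2H2O

Mass of anhydrous CaSO4 = 5.44 − 1.14 = 4.3 g
mol H2O = 1.14 / 18.02 = 0.06326
Molar mass of CaSO4 = 136.15 g/mol → mol CaSO4 = 4.3 / 136.15 = 0.03158
n = 0.06326 / 0.03158 = 2.00 ≈ 2 → CaSO4·2H2O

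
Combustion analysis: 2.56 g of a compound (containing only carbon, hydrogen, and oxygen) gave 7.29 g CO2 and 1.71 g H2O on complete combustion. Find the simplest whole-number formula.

mol C = 7.29 / 44.01 = 0.1656; mass C = 0.1656 × 12.01 = 1.989 g
mol H = 2 × (1.71 / 18.02) = 0.1898; mass H = 0.1898 × 1.008 = 0.1913 g
mass O = 2.56 − (2.181) = 0.3793 g → mol O = 0.02371
Divide by the smallest (0.02371 mol O): C 6.987, H 8.006, O 1.000
≈ 7:8:1 → C7H8O

C7H8O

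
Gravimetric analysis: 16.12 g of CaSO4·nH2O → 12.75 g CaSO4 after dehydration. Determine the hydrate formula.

Mass of water lost = 16.12 − 12.75 = 3.37 g → 3.37 / 18.02 = 0.187 mol H2O
Molar mass of CaSO4 = 136.15 g/mol → mol CaSO4 = 12.75 / 136.15 = 0.09365
n = 0.187 / 0.09365 = 2.00 ≈ 2 → CaSO4·2H2O

CaSO4·2H2O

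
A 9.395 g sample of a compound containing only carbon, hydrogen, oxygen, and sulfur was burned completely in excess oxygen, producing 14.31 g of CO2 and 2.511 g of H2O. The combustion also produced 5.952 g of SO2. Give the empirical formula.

mol C = 14.31 / 44.01 = 0.3252; mass C = 0.3252 × 12.01 = 3.905 g
mol H = 2 × (2.511 / 18.02) = 0.2787; mass H = 0.2787 × 1.008 = 0.2809 g
mol S = 5.952 / 64.07 = 0.09290; mass S = 2.979 g
mass O = 9.395 − (7.165) = 2.230 g → mol O = 0.1394
Smallest is S at 0.0929 mol; normalising gives C 3.500, H 3.000, O 1.500, S 1.000
×2: C 7.00, H 6.00, O 3.00, S 2.00 → C7H6O3S2

C7H6O3S2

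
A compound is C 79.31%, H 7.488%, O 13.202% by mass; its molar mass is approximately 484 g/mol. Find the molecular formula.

C32H36O4

Assume 100 g: 79.31 g C, 7.488 g H, 13.202 g O.
C: 79.31 g ÷ 12.01 g/mol = 6.604 mol
H: 7.488 g ÷ 1.008 g/mol = 7.429 mol
O: 13.202 g ÷ 16.00 g/mol = 0.8251 mol
Ratios (÷ 0.8251): C 8.003, H 9.003, O 1.000
→ C8H9O
Empirical-formula mass = 121.15 g/mol
n = 484 / 121.15 = 3.99 ≈ 4
Molecular formula = (C8H9O)×4 = C32H36O4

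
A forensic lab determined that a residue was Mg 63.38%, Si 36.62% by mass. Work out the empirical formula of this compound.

Assume 100 g: 63.38 g Mg, 36.62 g Si.
Moles — Mg: 63.38 / 24.31 = 2.607 mol; Si: 36.62 / 28.09 = 1.304 mol
Ratios (÷ 1.304): Mg 2.000, Si 1.000
→ Mg2Si

Mg2Si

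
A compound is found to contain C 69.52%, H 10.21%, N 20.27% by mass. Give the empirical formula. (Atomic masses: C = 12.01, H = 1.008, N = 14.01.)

Assume 100 g: 69.52 g C, 10.21 g H, 20.27 g N.
n(C) = 69.52/12.01 = 5.789, n(H) = 10.21/1.008 = 10.13, n(N) = 20.27/14.01 = 1.447
Smallest is N at 1.447 mol; normalising gives C 4.001, H 7.001, N 1.000
→ C4H7N

C4H7N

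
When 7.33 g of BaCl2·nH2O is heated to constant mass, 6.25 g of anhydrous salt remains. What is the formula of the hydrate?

BaCl2·2H2O

Mass of water lost = 7.33 − 6.25 = 1.08 g → 1.08 / 18.02 = 0.05993 mol H2O
Molar mass of BaCl2 = 208.23 g/mol → mol BaCl2 = 6.25 / 208.23 = 0.03001
n = 0.05993 / 0.03001 = 2.00 ≈ 2 → BaCl2·2H2O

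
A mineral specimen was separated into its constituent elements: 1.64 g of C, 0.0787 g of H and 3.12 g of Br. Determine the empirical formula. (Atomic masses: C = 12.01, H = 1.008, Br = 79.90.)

C: 1.64 g ÷ 12.01 g/mol = 0.1366 mol
H: 0.0787 g ÷ 1.008 g/mol = 0.07808 mol
Br: 3.12 g ÷ 79.90 g/mol = 0.03905 mol
Divide by the smallest (0.03905 mol Br): C 3.497, H 1.999, Br 1.000
×2: C 6.99, H 4.00, Br 2.00 → C7H4Br2

C7H4Br2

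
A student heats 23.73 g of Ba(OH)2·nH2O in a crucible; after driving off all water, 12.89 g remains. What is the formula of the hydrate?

Ba(OH)2·8H2O

Mass of water lost = 23.73 − 12.89 = 10.84 g → 10.84 / 18.02 = 0.6016 mol H2O
Molar mass of Ba(OH)2 = 171.35 g/mol → mol Ba(OH)2 = 12.89 / 171.35 = 0.07523
n = 0.6016 / 0.07523 = 8.00 ≈ 8 → Ba(OH)2·8H2O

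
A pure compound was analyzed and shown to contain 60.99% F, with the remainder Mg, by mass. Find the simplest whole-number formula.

F2Mg

Assume 100 g: 60.99 g F, 39.01 g Mg.
Moles — F: 60.99 / 19.00 = 3.21 mol; Mg: 39.01 / 24.31 = 1.605 mol
Smallest is Mg at 1.605 mol; normalising gives F 2.000, Mg 1.000
→ F2Mg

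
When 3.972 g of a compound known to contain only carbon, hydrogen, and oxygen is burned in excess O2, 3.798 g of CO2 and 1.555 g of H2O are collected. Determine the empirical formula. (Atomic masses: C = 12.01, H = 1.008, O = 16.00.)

mol C = 3.798 / 44.01 = 0.08630; mass C = 0.08630 × 12.01 = 1.036 g
mol H = 2 × (1.555 / 18.02) = 0.1726; mass H = 0.1726 × 1.008 = 0.1740 g
mass O = 3.972 − (1.210) = 2.762 g → mol O = 0.1726
Divide by the smallest (0.0863 mol C): C 1.000, H 2.000, O 2.000
≈ 1:2:2 → CH2O2

CH2O2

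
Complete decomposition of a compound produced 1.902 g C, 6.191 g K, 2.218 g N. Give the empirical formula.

CKN

n(C) = 1.902/12.01 = 0.1584, n(K) = 6.191/39.10 = 0.1583, n(N) = 2.218/14.01 = 0.1583
Smallest is N at 0.1583 mol; normalising gives C 1.000, K 1.000, N 1.000
≈ 1:1:1 → CKN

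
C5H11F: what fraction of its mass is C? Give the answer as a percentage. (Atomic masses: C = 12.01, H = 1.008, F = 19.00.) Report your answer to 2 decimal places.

Molar mass = 5(12.01) + 11(1.008) + 1(19.00) = 90.138 g/mol
Mass of C per mole = 5 × 12.01 = 60.050 g
% C = 60.050 / 90.138 × 100 = 66.62%

66.62%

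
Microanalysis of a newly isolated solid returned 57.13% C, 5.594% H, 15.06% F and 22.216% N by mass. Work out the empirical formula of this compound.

C6H7FN2

Assume 100 g: 57.13 g C, 5.594 g H, 15.06 g F, 22.216 g N.
C: 57.13 g ÷ 12.01 g/mol = 4.757 mol
H: 5.594 g ÷ 1.008 g/mol = 5.55 mol
F: 15.06 g ÷ 19.00 g/mol = 0.7926 mol
N: 22.216 g ÷ 14.01 g/mol = 1.586 mol
Smallest is F at 0.7926 mol; normalising gives C 6.001, H 7.001, F 1.000, N 2.001
≈ 6:7:1:2 → C6H7FN2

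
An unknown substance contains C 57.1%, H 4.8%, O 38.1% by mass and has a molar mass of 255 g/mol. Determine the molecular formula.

Assume 100 g: 57.1 g C, 4.8 g H, 38.1 g O.
Moles — C: 57.1 / 12.01 = 4.754 mol; H: 4.8 / 1.008 = 4.762 mol; O: 38.1 / 16.00 = 2.381 mol
Smallest is O at 2.381 mol; normalising gives C 1.997, H 2.000, O 1.000
→ C2H2O
Empirical-formula mass = 42.04 g/mol
n = 255 / 42.04 = 6.07 ≈ 6
Molecular formula = (C2H2O)×6 = C12H12O6

C12H12O6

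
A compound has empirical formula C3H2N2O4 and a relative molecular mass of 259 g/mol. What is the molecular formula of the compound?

C6H4N4O8

Empirical-formula mass = 130.07 g/mol
n = 259 / 130.07 = 1.99 ≈ 2
Molecular formula = (C3H2N2O4)2 = C6H4N4O8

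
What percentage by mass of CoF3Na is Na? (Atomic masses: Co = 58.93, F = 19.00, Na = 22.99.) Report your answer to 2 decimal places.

Molar mass = 1(58.93) + 3(19.00) + 1(22.99) = 138.920 g/mol
Mass of Na per mole = 1 × 22.99 = 22.990 g
% Na = 22.990 / 138.920 × 100 = 16.55%

16.55%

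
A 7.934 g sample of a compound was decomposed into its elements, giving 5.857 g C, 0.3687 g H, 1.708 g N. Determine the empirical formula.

C4H3N

Moles — C: 5.857 / 12.01 = 0.4877 mol; H: 0.3687 / 1.008 = 0.3658 mol; N: 1.708 / 14.01 = 0.1219 mol
Ratios (÷ 0.1219): C 4.000, H 3.000, N 1.000
≈ 4:3:1 → C4H3N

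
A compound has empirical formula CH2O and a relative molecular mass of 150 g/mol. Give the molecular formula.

Empirical-formula mass = 30.03 g/mol
n = 150 / 30.03 = 5.00 ≈ 5
Molecular formula = (CH2O)5 = C5H10O5

C5H10O5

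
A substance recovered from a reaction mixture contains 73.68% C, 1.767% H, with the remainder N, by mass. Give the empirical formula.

C7H2N2

Assume 100 g: 73.68 g C, 1.767 g H, 24.553 g N.
Moles — C: 73.68 / 12.01 = 6.135 mol; H: 1.767 / 1.008 = 1.753 mol; N: 24.553 / 14.01 = 1.753 mol
Divide by the smallest (1.753 mol N): C 3.501, H 1.000, N 1.000
×2: C 7.00, H 2.00, N 2.00 → C7H2N2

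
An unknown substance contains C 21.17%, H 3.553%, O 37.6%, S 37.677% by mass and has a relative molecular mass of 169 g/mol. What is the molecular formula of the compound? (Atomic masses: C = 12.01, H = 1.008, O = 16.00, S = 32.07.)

C3H6O4S2

Assume 100 g: 21.17 g C, 3.553 g H, 37.6 g O, 37.677 g S.
C: 21.17 g ÷ 12.01 g/mol = 1.763 mol
H: 3.553 g ÷ 1.008 g/mol = 3.525 mol
O: 37.6 g ÷ 16.00 g/mol = 2.35 mol
S: 37.677 g ÷ 32.07 g/mol = 1.175 mol
Divide by the smallest (1.175 mol S): C 1.500, H 3.000, O 2.000, S 1.000
Multiply by 2: C 3.00, H 6.00, O 4.00, S 2.00 → C3H6O4S2
Empirical-formula mass = 170.22 g/mol
n = 169 / 170.22 = 0.99 ≈ 1
Molecular formula = empirical formula = C3H6O4S2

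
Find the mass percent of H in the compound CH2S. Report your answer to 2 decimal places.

4.37%

Molar mass = 1(12.01) + 2(1.008) + 1(32.07) = 46.096 g/mol
Mass of H per mole = 2 × 1.008 = 2.016 g
% H = 2.016 / 46.096 × 100 = 4.37%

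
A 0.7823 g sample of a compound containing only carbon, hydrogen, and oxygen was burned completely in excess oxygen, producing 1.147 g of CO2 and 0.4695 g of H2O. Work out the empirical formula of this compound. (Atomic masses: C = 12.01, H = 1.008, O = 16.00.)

mol C = 1.147 / 44.01 = 0.02606; mass C = 0.02606 × 12.01 = 0.3130 g
mol H = 2 × (0.4695 / 18.02) = 0.05211; mass H = 0.05211 × 1.008 = 0.05253 g
mass O = 0.7823 − (0.3655) = 0.4168 g → mol O = 0.02605
Divide by the smallest (0.02605 mol O): C 1.001, H 2.000, O 1.000
≈ 1:2:1 → CH2O

CH2O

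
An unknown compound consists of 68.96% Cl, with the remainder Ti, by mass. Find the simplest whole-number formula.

Cl3Ti

Assume 100 g: 68.96 g Cl, 31.04 g Ti.
Moles — Cl: 68.96 / 35.45 = 1.945 mol; Ti: 31.04 / 47.87 = 0.6484 mol
Divide by the smallest (0.6484 mol Ti): Cl 3.000, Ti 1.000
≈ 3:1 → Cl3Ti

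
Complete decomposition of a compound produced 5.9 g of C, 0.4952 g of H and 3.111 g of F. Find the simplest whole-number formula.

C3H3F

n(C) = 5.9/12.01 = 0.4913, n(H) = 0.4952/1.008 = 0.4913, n(F) = 3.111/19.00 = 0.1637
Smallest is F at 0.1637 mol; normalising gives C 3.000, H 3.000, F 1.000
Ratio ≈ 3:3:1, so the empirical formula is C3H3F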